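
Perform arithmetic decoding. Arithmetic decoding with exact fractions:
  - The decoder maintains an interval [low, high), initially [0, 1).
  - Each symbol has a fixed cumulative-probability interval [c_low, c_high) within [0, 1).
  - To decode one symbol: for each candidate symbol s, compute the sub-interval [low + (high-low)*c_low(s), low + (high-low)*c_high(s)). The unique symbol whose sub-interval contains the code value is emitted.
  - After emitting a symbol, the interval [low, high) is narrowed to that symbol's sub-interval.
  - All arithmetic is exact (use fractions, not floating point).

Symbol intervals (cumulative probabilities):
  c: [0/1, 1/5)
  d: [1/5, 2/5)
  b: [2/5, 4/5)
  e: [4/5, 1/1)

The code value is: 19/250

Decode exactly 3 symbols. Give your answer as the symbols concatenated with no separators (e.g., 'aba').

Answer: cde

Derivation:
Step 1: interval [0/1, 1/1), width = 1/1 - 0/1 = 1/1
  'c': [0/1 + 1/1*0/1, 0/1 + 1/1*1/5) = [0/1, 1/5) <- contains code 19/250
  'd': [0/1 + 1/1*1/5, 0/1 + 1/1*2/5) = [1/5, 2/5)
  'b': [0/1 + 1/1*2/5, 0/1 + 1/1*4/5) = [2/5, 4/5)
  'e': [0/1 + 1/1*4/5, 0/1 + 1/1*1/1) = [4/5, 1/1)
  emit 'c', narrow to [0/1, 1/5)
Step 2: interval [0/1, 1/5), width = 1/5 - 0/1 = 1/5
  'c': [0/1 + 1/5*0/1, 0/1 + 1/5*1/5) = [0/1, 1/25)
  'd': [0/1 + 1/5*1/5, 0/1 + 1/5*2/5) = [1/25, 2/25) <- contains code 19/250
  'b': [0/1 + 1/5*2/5, 0/1 + 1/5*4/5) = [2/25, 4/25)
  'e': [0/1 + 1/5*4/5, 0/1 + 1/5*1/1) = [4/25, 1/5)
  emit 'd', narrow to [1/25, 2/25)
Step 3: interval [1/25, 2/25), width = 2/25 - 1/25 = 1/25
  'c': [1/25 + 1/25*0/1, 1/25 + 1/25*1/5) = [1/25, 6/125)
  'd': [1/25 + 1/25*1/5, 1/25 + 1/25*2/5) = [6/125, 7/125)
  'b': [1/25 + 1/25*2/5, 1/25 + 1/25*4/5) = [7/125, 9/125)
  'e': [1/25 + 1/25*4/5, 1/25 + 1/25*1/1) = [9/125, 2/25) <- contains code 19/250
  emit 'e', narrow to [9/125, 2/25)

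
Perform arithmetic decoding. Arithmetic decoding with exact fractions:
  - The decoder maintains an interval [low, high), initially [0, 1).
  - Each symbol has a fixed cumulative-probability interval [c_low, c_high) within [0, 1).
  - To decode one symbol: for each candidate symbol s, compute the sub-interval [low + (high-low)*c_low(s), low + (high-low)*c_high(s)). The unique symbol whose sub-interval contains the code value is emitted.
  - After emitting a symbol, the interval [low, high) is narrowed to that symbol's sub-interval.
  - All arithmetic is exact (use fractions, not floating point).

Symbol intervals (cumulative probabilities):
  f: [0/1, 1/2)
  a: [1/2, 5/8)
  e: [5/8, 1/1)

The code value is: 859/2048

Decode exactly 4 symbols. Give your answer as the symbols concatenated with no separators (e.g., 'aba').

Answer: feaa

Derivation:
Step 1: interval [0/1, 1/1), width = 1/1 - 0/1 = 1/1
  'f': [0/1 + 1/1*0/1, 0/1 + 1/1*1/2) = [0/1, 1/2) <- contains code 859/2048
  'a': [0/1 + 1/1*1/2, 0/1 + 1/1*5/8) = [1/2, 5/8)
  'e': [0/1 + 1/1*5/8, 0/1 + 1/1*1/1) = [5/8, 1/1)
  emit 'f', narrow to [0/1, 1/2)
Step 2: interval [0/1, 1/2), width = 1/2 - 0/1 = 1/2
  'f': [0/1 + 1/2*0/1, 0/1 + 1/2*1/2) = [0/1, 1/4)
  'a': [0/1 + 1/2*1/2, 0/1 + 1/2*5/8) = [1/4, 5/16)
  'e': [0/1 + 1/2*5/8, 0/1 + 1/2*1/1) = [5/16, 1/2) <- contains code 859/2048
  emit 'e', narrow to [5/16, 1/2)
Step 3: interval [5/16, 1/2), width = 1/2 - 5/16 = 3/16
  'f': [5/16 + 3/16*0/1, 5/16 + 3/16*1/2) = [5/16, 13/32)
  'a': [5/16 + 3/16*1/2, 5/16 + 3/16*5/8) = [13/32, 55/128) <- contains code 859/2048
  'e': [5/16 + 3/16*5/8, 5/16 + 3/16*1/1) = [55/128, 1/2)
  emit 'a', narrow to [13/32, 55/128)
Step 4: interval [13/32, 55/128), width = 55/128 - 13/32 = 3/128
  'f': [13/32 + 3/128*0/1, 13/32 + 3/128*1/2) = [13/32, 107/256)
  'a': [13/32 + 3/128*1/2, 13/32 + 3/128*5/8) = [107/256, 431/1024) <- contains code 859/2048
  'e': [13/32 + 3/128*5/8, 13/32 + 3/128*1/1) = [431/1024, 55/128)
  emit 'a', narrow to [107/256, 431/1024)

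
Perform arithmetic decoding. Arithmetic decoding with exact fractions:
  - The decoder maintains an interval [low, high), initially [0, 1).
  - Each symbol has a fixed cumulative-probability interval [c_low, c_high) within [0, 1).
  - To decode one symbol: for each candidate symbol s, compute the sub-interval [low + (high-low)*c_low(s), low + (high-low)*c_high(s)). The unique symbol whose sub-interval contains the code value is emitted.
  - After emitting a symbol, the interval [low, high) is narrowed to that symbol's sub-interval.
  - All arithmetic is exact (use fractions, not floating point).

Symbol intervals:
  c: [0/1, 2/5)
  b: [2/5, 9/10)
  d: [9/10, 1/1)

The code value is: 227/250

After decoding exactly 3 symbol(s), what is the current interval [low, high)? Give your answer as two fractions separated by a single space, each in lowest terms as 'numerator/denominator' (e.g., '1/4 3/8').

Answer: 9/10 229/250

Derivation:
Step 1: interval [0/1, 1/1), width = 1/1 - 0/1 = 1/1
  'c': [0/1 + 1/1*0/1, 0/1 + 1/1*2/5) = [0/1, 2/5)
  'b': [0/1 + 1/1*2/5, 0/1 + 1/1*9/10) = [2/5, 9/10)
  'd': [0/1 + 1/1*9/10, 0/1 + 1/1*1/1) = [9/10, 1/1) <- contains code 227/250
  emit 'd', narrow to [9/10, 1/1)
Step 2: interval [9/10, 1/1), width = 1/1 - 9/10 = 1/10
  'c': [9/10 + 1/10*0/1, 9/10 + 1/10*2/5) = [9/10, 47/50) <- contains code 227/250
  'b': [9/10 + 1/10*2/5, 9/10 + 1/10*9/10) = [47/50, 99/100)
  'd': [9/10 + 1/10*9/10, 9/10 + 1/10*1/1) = [99/100, 1/1)
  emit 'c', narrow to [9/10, 47/50)
Step 3: interval [9/10, 47/50), width = 47/50 - 9/10 = 1/25
  'c': [9/10 + 1/25*0/1, 9/10 + 1/25*2/5) = [9/10, 229/250) <- contains code 227/250
  'b': [9/10 + 1/25*2/5, 9/10 + 1/25*9/10) = [229/250, 117/125)
  'd': [9/10 + 1/25*9/10, 9/10 + 1/25*1/1) = [117/125, 47/50)
  emit 'c', narrow to [9/10, 229/250)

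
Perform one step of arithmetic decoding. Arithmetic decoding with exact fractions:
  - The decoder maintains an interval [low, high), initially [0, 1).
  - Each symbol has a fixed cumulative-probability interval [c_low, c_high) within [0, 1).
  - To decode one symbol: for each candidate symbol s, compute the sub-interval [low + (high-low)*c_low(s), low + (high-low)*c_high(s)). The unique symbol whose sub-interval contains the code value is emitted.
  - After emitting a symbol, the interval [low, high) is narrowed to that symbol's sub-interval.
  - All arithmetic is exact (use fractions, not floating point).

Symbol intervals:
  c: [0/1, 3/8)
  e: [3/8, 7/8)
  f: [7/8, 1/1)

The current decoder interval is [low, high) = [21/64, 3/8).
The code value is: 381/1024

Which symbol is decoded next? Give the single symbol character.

Answer: f

Derivation:
Interval width = high − low = 3/8 − 21/64 = 3/64
Scaled code = (code − low) / width = (381/1024 − 21/64) / 3/64 = 15/16
  c: [0/1, 3/8) 
  e: [3/8, 7/8) 
  f: [7/8, 1/1) ← scaled code falls here ✓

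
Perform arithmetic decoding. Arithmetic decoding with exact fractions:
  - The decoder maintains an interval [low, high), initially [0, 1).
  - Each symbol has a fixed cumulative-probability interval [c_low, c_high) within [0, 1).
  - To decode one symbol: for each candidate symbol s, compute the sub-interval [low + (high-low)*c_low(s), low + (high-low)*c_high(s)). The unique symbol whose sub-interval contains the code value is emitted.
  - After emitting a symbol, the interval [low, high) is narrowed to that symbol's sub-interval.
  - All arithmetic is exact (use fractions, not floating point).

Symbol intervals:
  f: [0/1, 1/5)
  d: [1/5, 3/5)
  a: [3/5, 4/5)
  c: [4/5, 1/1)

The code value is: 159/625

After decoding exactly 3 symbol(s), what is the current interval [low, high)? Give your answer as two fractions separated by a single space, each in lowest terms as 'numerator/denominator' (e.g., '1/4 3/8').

Answer: 31/125 33/125

Derivation:
Step 1: interval [0/1, 1/1), width = 1/1 - 0/1 = 1/1
  'f': [0/1 + 1/1*0/1, 0/1 + 1/1*1/5) = [0/1, 1/5)
  'd': [0/1 + 1/1*1/5, 0/1 + 1/1*3/5) = [1/5, 3/5) <- contains code 159/625
  'a': [0/1 + 1/1*3/5, 0/1 + 1/1*4/5) = [3/5, 4/5)
  'c': [0/1 + 1/1*4/5, 0/1 + 1/1*1/1) = [4/5, 1/1)
  emit 'd', narrow to [1/5, 3/5)
Step 2: interval [1/5, 3/5), width = 3/5 - 1/5 = 2/5
  'f': [1/5 + 2/5*0/1, 1/5 + 2/5*1/5) = [1/5, 7/25) <- contains code 159/625
  'd': [1/5 + 2/5*1/5, 1/5 + 2/5*3/5) = [7/25, 11/25)
  'a': [1/5 + 2/5*3/5, 1/5 + 2/5*4/5) = [11/25, 13/25)
  'c': [1/5 + 2/5*4/5, 1/5 + 2/5*1/1) = [13/25, 3/5)
  emit 'f', narrow to [1/5, 7/25)
Step 3: interval [1/5, 7/25), width = 7/25 - 1/5 = 2/25
  'f': [1/5 + 2/25*0/1, 1/5 + 2/25*1/5) = [1/5, 27/125)
  'd': [1/5 + 2/25*1/5, 1/5 + 2/25*3/5) = [27/125, 31/125)
  'a': [1/5 + 2/25*3/5, 1/5 + 2/25*4/5) = [31/125, 33/125) <- contains code 159/625
  'c': [1/5 + 2/25*4/5, 1/5 + 2/25*1/1) = [33/125, 7/25)
  emit 'a', narrow to [31/125, 33/125)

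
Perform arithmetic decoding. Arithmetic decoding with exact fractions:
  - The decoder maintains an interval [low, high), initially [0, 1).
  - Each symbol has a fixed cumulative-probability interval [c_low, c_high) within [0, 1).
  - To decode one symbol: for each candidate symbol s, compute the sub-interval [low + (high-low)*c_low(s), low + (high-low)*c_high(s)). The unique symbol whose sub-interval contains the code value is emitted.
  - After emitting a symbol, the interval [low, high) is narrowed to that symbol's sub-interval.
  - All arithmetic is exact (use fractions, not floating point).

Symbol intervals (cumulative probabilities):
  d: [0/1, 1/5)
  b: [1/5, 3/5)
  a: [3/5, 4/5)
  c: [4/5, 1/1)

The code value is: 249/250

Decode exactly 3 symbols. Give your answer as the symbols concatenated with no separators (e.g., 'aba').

Step 1: interval [0/1, 1/1), width = 1/1 - 0/1 = 1/1
  'd': [0/1 + 1/1*0/1, 0/1 + 1/1*1/5) = [0/1, 1/5)
  'b': [0/1 + 1/1*1/5, 0/1 + 1/1*3/5) = [1/5, 3/5)
  'a': [0/1 + 1/1*3/5, 0/1 + 1/1*4/5) = [3/5, 4/5)
  'c': [0/1 + 1/1*4/5, 0/1 + 1/1*1/1) = [4/5, 1/1) <- contains code 249/250
  emit 'c', narrow to [4/5, 1/1)
Step 2: interval [4/5, 1/1), width = 1/1 - 4/5 = 1/5
  'd': [4/5 + 1/5*0/1, 4/5 + 1/5*1/5) = [4/5, 21/25)
  'b': [4/5 + 1/5*1/5, 4/5 + 1/5*3/5) = [21/25, 23/25)
  'a': [4/5 + 1/5*3/5, 4/5 + 1/5*4/5) = [23/25, 24/25)
  'c': [4/5 + 1/5*4/5, 4/5 + 1/5*1/1) = [24/25, 1/1) <- contains code 249/250
  emit 'c', narrow to [24/25, 1/1)
Step 3: interval [24/25, 1/1), width = 1/1 - 24/25 = 1/25
  'd': [24/25 + 1/25*0/1, 24/25 + 1/25*1/5) = [24/25, 121/125)
  'b': [24/25 + 1/25*1/5, 24/25 + 1/25*3/5) = [121/125, 123/125)
  'a': [24/25 + 1/25*3/5, 24/25 + 1/25*4/5) = [123/125, 124/125)
  'c': [24/25 + 1/25*4/5, 24/25 + 1/25*1/1) = [124/125, 1/1) <- contains code 249/250
  emit 'c', narrow to [124/125, 1/1)

Answer: ccc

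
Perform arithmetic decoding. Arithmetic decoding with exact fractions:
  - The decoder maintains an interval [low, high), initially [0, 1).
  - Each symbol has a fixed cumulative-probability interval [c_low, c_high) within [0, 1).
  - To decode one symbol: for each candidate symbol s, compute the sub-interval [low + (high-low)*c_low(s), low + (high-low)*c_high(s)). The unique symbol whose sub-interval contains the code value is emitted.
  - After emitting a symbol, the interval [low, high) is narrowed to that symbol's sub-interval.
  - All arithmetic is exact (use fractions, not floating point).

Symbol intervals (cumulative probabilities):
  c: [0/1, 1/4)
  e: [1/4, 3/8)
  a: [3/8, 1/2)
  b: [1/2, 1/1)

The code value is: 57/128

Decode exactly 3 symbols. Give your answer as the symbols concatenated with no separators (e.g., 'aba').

Answer: abc

Derivation:
Step 1: interval [0/1, 1/1), width = 1/1 - 0/1 = 1/1
  'c': [0/1 + 1/1*0/1, 0/1 + 1/1*1/4) = [0/1, 1/4)
  'e': [0/1 + 1/1*1/4, 0/1 + 1/1*3/8) = [1/4, 3/8)
  'a': [0/1 + 1/1*3/8, 0/1 + 1/1*1/2) = [3/8, 1/2) <- contains code 57/128
  'b': [0/1 + 1/1*1/2, 0/1 + 1/1*1/1) = [1/2, 1/1)
  emit 'a', narrow to [3/8, 1/2)
Step 2: interval [3/8, 1/2), width = 1/2 - 3/8 = 1/8
  'c': [3/8 + 1/8*0/1, 3/8 + 1/8*1/4) = [3/8, 13/32)
  'e': [3/8 + 1/8*1/4, 3/8 + 1/8*3/8) = [13/32, 27/64)
  'a': [3/8 + 1/8*3/8, 3/8 + 1/8*1/2) = [27/64, 7/16)
  'b': [3/8 + 1/8*1/2, 3/8 + 1/8*1/1) = [7/16, 1/2) <- contains code 57/128
  emit 'b', narrow to [7/16, 1/2)
Step 3: interval [7/16, 1/2), width = 1/2 - 7/16 = 1/16
  'c': [7/16 + 1/16*0/1, 7/16 + 1/16*1/4) = [7/16, 29/64) <- contains code 57/128
  'e': [7/16 + 1/16*1/4, 7/16 + 1/16*3/8) = [29/64, 59/128)
  'a': [7/16 + 1/16*3/8, 7/16 + 1/16*1/2) = [59/128, 15/32)
  'b': [7/16 + 1/16*1/2, 7/16 + 1/16*1/1) = [15/32, 1/2)
  emit 'c', narrow to [7/16, 29/64)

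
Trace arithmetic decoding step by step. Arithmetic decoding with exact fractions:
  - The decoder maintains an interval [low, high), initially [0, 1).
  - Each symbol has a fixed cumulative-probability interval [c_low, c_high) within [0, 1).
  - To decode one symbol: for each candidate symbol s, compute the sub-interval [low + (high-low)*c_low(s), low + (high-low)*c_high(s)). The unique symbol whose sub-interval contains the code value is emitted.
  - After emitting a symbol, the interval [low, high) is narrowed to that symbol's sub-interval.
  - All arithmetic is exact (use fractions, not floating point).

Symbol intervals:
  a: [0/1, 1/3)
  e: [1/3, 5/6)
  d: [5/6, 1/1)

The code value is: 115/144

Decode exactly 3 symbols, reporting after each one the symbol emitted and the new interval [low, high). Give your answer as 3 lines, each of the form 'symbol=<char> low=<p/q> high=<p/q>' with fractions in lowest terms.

Answer: symbol=e low=1/3 high=5/6
symbol=d low=3/4 high=5/6
symbol=e low=7/9 high=59/72

Derivation:
Step 1: interval [0/1, 1/1), width = 1/1 - 0/1 = 1/1
  'a': [0/1 + 1/1*0/1, 0/1 + 1/1*1/3) = [0/1, 1/3)
  'e': [0/1 + 1/1*1/3, 0/1 + 1/1*5/6) = [1/3, 5/6) <- contains code 115/144
  'd': [0/1 + 1/1*5/6, 0/1 + 1/1*1/1) = [5/6, 1/1)
  emit 'e', narrow to [1/3, 5/6)
Step 2: interval [1/3, 5/6), width = 5/6 - 1/3 = 1/2
  'a': [1/3 + 1/2*0/1, 1/3 + 1/2*1/3) = [1/3, 1/2)
  'e': [1/3 + 1/2*1/3, 1/3 + 1/2*5/6) = [1/2, 3/4)
  'd': [1/3 + 1/2*5/6, 1/3 + 1/2*1/1) = [3/4, 5/6) <- contains code 115/144
  emit 'd', narrow to [3/4, 5/6)
Step 3: interval [3/4, 5/6), width = 5/6 - 3/4 = 1/12
  'a': [3/4 + 1/12*0/1, 3/4 + 1/12*1/3) = [3/4, 7/9)
  'e': [3/4 + 1/12*1/3, 3/4 + 1/12*5/6) = [7/9, 59/72) <- contains code 115/144
  'd': [3/4 + 1/12*5/6, 3/4 + 1/12*1/1) = [59/72, 5/6)
  emit 'e', narrow to [7/9, 59/72)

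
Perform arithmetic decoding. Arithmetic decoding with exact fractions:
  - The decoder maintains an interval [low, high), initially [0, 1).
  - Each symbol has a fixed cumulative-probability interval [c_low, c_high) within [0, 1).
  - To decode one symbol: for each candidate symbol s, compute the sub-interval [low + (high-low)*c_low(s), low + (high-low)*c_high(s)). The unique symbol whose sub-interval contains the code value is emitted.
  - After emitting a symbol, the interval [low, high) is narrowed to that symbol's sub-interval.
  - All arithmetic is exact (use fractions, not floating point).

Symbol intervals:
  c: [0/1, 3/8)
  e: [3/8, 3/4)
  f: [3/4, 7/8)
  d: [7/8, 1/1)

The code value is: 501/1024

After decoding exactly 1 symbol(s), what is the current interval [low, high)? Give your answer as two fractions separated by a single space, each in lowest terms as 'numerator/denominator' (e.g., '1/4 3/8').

Step 1: interval [0/1, 1/1), width = 1/1 - 0/1 = 1/1
  'c': [0/1 + 1/1*0/1, 0/1 + 1/1*3/8) = [0/1, 3/8)
  'e': [0/1 + 1/1*3/8, 0/1 + 1/1*3/4) = [3/8, 3/4) <- contains code 501/1024
  'f': [0/1 + 1/1*3/4, 0/1 + 1/1*7/8) = [3/4, 7/8)
  'd': [0/1 + 1/1*7/8, 0/1 + 1/1*1/1) = [7/8, 1/1)
  emit 'e', narrow to [3/8, 3/4)

Answer: 3/8 3/4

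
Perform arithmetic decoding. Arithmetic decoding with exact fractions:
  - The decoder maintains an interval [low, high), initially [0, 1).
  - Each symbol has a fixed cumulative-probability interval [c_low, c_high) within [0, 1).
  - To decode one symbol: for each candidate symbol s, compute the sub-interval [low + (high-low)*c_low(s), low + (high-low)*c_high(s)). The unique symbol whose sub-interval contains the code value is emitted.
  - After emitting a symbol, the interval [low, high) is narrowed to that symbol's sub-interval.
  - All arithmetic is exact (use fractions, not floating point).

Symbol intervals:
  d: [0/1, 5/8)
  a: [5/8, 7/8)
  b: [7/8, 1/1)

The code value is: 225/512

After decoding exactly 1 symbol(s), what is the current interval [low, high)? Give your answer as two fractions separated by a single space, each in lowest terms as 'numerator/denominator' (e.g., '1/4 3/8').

Step 1: interval [0/1, 1/1), width = 1/1 - 0/1 = 1/1
  'd': [0/1 + 1/1*0/1, 0/1 + 1/1*5/8) = [0/1, 5/8) <- contains code 225/512
  'a': [0/1 + 1/1*5/8, 0/1 + 1/1*7/8) = [5/8, 7/8)
  'b': [0/1 + 1/1*7/8, 0/1 + 1/1*1/1) = [7/8, 1/1)
  emit 'd', narrow to [0/1, 5/8)

Answer: 0/1 5/8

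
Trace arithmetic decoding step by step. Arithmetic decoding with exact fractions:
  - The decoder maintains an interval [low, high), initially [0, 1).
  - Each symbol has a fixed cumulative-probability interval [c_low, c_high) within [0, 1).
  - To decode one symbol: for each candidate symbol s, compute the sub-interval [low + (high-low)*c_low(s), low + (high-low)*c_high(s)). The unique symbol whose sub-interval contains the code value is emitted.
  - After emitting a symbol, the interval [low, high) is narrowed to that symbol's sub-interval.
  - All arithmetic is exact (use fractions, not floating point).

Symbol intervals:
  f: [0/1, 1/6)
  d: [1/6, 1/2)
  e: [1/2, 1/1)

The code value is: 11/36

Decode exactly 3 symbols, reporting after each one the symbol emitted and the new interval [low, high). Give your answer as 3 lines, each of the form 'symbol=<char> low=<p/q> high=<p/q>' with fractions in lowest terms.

Answer: symbol=d low=1/6 high=1/2
symbol=d low=2/9 high=1/3
symbol=e low=5/18 high=1/3

Derivation:
Step 1: interval [0/1, 1/1), width = 1/1 - 0/1 = 1/1
  'f': [0/1 + 1/1*0/1, 0/1 + 1/1*1/6) = [0/1, 1/6)
  'd': [0/1 + 1/1*1/6, 0/1 + 1/1*1/2) = [1/6, 1/2) <- contains code 11/36
  'e': [0/1 + 1/1*1/2, 0/1 + 1/1*1/1) = [1/2, 1/1)
  emit 'd', narrow to [1/6, 1/2)
Step 2: interval [1/6, 1/2), width = 1/2 - 1/6 = 1/3
  'f': [1/6 + 1/3*0/1, 1/6 + 1/3*1/6) = [1/6, 2/9)
  'd': [1/6 + 1/3*1/6, 1/6 + 1/3*1/2) = [2/9, 1/3) <- contains code 11/36
  'e': [1/6 + 1/3*1/2, 1/6 + 1/3*1/1) = [1/3, 1/2)
  emit 'd', narrow to [2/9, 1/3)
Step 3: interval [2/9, 1/3), width = 1/3 - 2/9 = 1/9
  'f': [2/9 + 1/9*0/1, 2/9 + 1/9*1/6) = [2/9, 13/54)
  'd': [2/9 + 1/9*1/6, 2/9 + 1/9*1/2) = [13/54, 5/18)
  'e': [2/9 + 1/9*1/2, 2/9 + 1/9*1/1) = [5/18, 1/3) <- contains code 11/36
  emit 'e', narrow to [5/18, 1/3)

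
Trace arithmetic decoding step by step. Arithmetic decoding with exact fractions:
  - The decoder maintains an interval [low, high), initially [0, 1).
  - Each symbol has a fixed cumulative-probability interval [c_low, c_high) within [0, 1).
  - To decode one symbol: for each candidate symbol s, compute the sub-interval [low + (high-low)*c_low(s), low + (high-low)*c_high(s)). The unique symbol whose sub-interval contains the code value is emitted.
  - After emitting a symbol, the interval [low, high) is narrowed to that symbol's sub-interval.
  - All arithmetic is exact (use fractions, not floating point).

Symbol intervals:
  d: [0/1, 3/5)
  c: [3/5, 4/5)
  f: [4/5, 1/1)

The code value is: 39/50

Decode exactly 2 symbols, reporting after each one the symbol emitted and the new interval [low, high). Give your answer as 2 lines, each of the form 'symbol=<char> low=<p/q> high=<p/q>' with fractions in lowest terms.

Answer: symbol=c low=3/5 high=4/5
symbol=f low=19/25 high=4/5

Derivation:
Step 1: interval [0/1, 1/1), width = 1/1 - 0/1 = 1/1
  'd': [0/1 + 1/1*0/1, 0/1 + 1/1*3/5) = [0/1, 3/5)
  'c': [0/1 + 1/1*3/5, 0/1 + 1/1*4/5) = [3/5, 4/5) <- contains code 39/50
  'f': [0/1 + 1/1*4/5, 0/1 + 1/1*1/1) = [4/5, 1/1)
  emit 'c', narrow to [3/5, 4/5)
Step 2: interval [3/5, 4/5), width = 4/5 - 3/5 = 1/5
  'd': [3/5 + 1/5*0/1, 3/5 + 1/5*3/5) = [3/5, 18/25)
  'c': [3/5 + 1/5*3/5, 3/5 + 1/5*4/5) = [18/25, 19/25)
  'f': [3/5 + 1/5*4/5, 3/5 + 1/5*1/1) = [19/25, 4/5) <- contains code 39/50
  emit 'f', narrow to [19/25, 4/5)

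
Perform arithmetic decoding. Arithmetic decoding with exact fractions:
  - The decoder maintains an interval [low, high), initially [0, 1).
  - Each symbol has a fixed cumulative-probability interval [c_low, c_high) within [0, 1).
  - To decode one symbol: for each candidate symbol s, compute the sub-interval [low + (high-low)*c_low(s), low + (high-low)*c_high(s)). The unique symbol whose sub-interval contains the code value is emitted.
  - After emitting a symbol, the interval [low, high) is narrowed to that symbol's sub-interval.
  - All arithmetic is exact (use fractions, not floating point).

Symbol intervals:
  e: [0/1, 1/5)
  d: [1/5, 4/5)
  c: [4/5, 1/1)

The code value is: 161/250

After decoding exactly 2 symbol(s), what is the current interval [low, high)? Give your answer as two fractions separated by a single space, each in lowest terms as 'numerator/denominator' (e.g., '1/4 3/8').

Answer: 8/25 17/25

Derivation:
Step 1: interval [0/1, 1/1), width = 1/1 - 0/1 = 1/1
  'e': [0/1 + 1/1*0/1, 0/1 + 1/1*1/5) = [0/1, 1/5)
  'd': [0/1 + 1/1*1/5, 0/1 + 1/1*4/5) = [1/5, 4/5) <- contains code 161/250
  'c': [0/1 + 1/1*4/5, 0/1 + 1/1*1/1) = [4/5, 1/1)
  emit 'd', narrow to [1/5, 4/5)
Step 2: interval [1/5, 4/5), width = 4/5 - 1/5 = 3/5
  'e': [1/5 + 3/5*0/1, 1/5 + 3/5*1/5) = [1/5, 8/25)
  'd': [1/5 + 3/5*1/5, 1/5 + 3/5*4/5) = [8/25, 17/25) <- contains code 161/250
  'c': [1/5 + 3/5*4/5, 1/5 + 3/5*1/1) = [17/25, 4/5)
  emit 'd', narrow to [8/25, 17/25)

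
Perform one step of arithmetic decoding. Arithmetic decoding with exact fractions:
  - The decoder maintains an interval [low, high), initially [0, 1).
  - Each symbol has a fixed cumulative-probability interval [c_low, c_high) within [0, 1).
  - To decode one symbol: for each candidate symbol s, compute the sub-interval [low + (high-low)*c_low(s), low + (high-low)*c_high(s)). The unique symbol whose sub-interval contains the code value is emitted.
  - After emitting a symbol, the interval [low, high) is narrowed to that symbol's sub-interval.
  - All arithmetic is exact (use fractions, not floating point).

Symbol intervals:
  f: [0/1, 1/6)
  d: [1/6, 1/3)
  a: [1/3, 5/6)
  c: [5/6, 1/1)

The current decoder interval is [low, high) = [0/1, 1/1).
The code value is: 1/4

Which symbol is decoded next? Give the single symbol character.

Answer: d

Derivation:
Interval width = high − low = 1/1 − 0/1 = 1/1
Scaled code = (code − low) / width = (1/4 − 0/1) / 1/1 = 1/4
  f: [0/1, 1/6) 
  d: [1/6, 1/3) ← scaled code falls here ✓
  a: [1/3, 5/6) 
  c: [5/6, 1/1) 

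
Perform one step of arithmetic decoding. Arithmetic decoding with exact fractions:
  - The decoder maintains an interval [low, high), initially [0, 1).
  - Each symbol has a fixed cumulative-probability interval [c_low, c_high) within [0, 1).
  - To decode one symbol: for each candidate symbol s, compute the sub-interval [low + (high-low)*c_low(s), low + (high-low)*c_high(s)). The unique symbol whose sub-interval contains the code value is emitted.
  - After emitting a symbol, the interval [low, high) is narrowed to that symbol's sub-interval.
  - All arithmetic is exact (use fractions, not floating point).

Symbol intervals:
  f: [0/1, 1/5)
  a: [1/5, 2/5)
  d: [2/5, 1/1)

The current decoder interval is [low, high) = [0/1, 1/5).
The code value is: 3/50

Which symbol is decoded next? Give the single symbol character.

Interval width = high − low = 1/5 − 0/1 = 1/5
Scaled code = (code − low) / width = (3/50 − 0/1) / 1/5 = 3/10
  f: [0/1, 1/5) 
  a: [1/5, 2/5) ← scaled code falls here ✓
  d: [2/5, 1/1) 

Answer: a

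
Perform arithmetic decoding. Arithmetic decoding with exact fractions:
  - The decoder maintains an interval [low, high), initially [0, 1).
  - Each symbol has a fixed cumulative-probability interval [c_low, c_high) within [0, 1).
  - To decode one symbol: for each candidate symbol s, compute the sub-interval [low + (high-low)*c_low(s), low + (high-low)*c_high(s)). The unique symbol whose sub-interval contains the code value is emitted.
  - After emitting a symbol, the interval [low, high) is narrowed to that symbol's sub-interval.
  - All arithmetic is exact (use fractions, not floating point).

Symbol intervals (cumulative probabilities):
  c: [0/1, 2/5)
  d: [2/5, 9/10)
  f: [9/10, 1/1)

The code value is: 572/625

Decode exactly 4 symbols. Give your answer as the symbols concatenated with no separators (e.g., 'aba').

Step 1: interval [0/1, 1/1), width = 1/1 - 0/1 = 1/1
  'c': [0/1 + 1/1*0/1, 0/1 + 1/1*2/5) = [0/1, 2/5)
  'd': [0/1 + 1/1*2/5, 0/1 + 1/1*9/10) = [2/5, 9/10)
  'f': [0/1 + 1/1*9/10, 0/1 + 1/1*1/1) = [9/10, 1/1) <- contains code 572/625
  emit 'f', narrow to [9/10, 1/1)
Step 2: interval [9/10, 1/1), width = 1/1 - 9/10 = 1/10
  'c': [9/10 + 1/10*0/1, 9/10 + 1/10*2/5) = [9/10, 47/50) <- contains code 572/625
  'd': [9/10 + 1/10*2/5, 9/10 + 1/10*9/10) = [47/50, 99/100)
  'f': [9/10 + 1/10*9/10, 9/10 + 1/10*1/1) = [99/100, 1/1)
  emit 'c', narrow to [9/10, 47/50)
Step 3: interval [9/10, 47/50), width = 47/50 - 9/10 = 1/25
  'c': [9/10 + 1/25*0/1, 9/10 + 1/25*2/5) = [9/10, 229/250) <- contains code 572/625
  'd': [9/10 + 1/25*2/5, 9/10 + 1/25*9/10) = [229/250, 117/125)
  'f': [9/10 + 1/25*9/10, 9/10 + 1/25*1/1) = [117/125, 47/50)
  emit 'c', narrow to [9/10, 229/250)
Step 4: interval [9/10, 229/250), width = 229/250 - 9/10 = 2/125
  'c': [9/10 + 2/125*0/1, 9/10 + 2/125*2/5) = [9/10, 1133/1250)
  'd': [9/10 + 2/125*2/5, 9/10 + 2/125*9/10) = [1133/1250, 1143/1250)
  'f': [9/10 + 2/125*9/10, 9/10 + 2/125*1/1) = [1143/1250, 229/250) <- contains code 572/625
  emit 'f', narrow to [1143/1250, 229/250)

Answer: fccf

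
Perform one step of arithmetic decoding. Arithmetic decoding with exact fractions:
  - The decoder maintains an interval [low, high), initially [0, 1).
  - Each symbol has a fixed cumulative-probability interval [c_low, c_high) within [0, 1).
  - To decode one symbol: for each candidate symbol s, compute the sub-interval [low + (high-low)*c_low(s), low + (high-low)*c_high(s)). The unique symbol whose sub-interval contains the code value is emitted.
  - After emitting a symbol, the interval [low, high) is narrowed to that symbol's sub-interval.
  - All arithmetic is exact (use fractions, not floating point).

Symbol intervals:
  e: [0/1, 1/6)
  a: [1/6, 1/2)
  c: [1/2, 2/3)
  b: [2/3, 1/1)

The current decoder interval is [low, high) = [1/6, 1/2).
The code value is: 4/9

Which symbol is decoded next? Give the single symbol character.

Interval width = high − low = 1/2 − 1/6 = 1/3
Scaled code = (code − low) / width = (4/9 − 1/6) / 1/3 = 5/6
  e: [0/1, 1/6) 
  a: [1/6, 1/2) 
  c: [1/2, 2/3) 
  b: [2/3, 1/1) ← scaled code falls here ✓

Answer: b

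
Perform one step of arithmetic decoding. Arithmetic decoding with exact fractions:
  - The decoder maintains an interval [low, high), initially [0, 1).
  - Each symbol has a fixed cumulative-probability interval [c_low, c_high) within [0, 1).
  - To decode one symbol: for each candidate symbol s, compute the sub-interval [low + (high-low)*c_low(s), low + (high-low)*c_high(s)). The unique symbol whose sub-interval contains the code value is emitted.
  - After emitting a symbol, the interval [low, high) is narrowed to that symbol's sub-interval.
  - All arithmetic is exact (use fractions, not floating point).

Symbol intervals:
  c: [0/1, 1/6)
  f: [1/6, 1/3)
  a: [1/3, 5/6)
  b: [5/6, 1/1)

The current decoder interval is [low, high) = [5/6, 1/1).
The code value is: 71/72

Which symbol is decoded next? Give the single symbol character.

Interval width = high − low = 1/1 − 5/6 = 1/6
Scaled code = (code − low) / width = (71/72 − 5/6) / 1/6 = 11/12
  c: [0/1, 1/6) 
  f: [1/6, 1/3) 
  a: [1/3, 5/6) 
  b: [5/6, 1/1) ← scaled code falls here ✓

Answer: b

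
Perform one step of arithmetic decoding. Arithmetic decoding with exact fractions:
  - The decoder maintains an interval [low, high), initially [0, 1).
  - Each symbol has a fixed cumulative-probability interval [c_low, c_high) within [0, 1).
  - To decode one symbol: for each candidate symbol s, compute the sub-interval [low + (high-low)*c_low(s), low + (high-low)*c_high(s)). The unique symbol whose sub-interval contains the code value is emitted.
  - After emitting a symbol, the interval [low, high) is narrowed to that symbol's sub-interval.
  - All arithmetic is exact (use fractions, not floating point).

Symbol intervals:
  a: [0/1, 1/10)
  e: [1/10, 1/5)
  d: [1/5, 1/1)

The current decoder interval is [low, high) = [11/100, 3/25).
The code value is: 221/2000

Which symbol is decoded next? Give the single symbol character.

Answer: a

Derivation:
Interval width = high − low = 3/25 − 11/100 = 1/100
Scaled code = (code − low) / width = (221/2000 − 11/100) / 1/100 = 1/20
  a: [0/1, 1/10) ← scaled code falls here ✓
  e: [1/10, 1/5) 
  d: [1/5, 1/1) 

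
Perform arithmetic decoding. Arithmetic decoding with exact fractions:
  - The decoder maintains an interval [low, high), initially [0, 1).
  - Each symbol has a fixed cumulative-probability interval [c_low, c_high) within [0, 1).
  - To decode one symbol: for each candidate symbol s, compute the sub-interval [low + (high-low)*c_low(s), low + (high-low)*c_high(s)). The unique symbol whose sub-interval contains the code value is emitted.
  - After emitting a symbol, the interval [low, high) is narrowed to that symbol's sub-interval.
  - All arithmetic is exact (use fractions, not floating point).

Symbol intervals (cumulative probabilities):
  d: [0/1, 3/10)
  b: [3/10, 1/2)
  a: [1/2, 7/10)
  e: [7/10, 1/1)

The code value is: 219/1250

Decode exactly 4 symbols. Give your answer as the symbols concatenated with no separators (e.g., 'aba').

Answer: daba

Derivation:
Step 1: interval [0/1, 1/1), width = 1/1 - 0/1 = 1/1
  'd': [0/1 + 1/1*0/1, 0/1 + 1/1*3/10) = [0/1, 3/10) <- contains code 219/1250
  'b': [0/1 + 1/1*3/10, 0/1 + 1/1*1/2) = [3/10, 1/2)
  'a': [0/1 + 1/1*1/2, 0/1 + 1/1*7/10) = [1/2, 7/10)
  'e': [0/1 + 1/1*7/10, 0/1 + 1/1*1/1) = [7/10, 1/1)
  emit 'd', narrow to [0/1, 3/10)
Step 2: interval [0/1, 3/10), width = 3/10 - 0/1 = 3/10
  'd': [0/1 + 3/10*0/1, 0/1 + 3/10*3/10) = [0/1, 9/100)
  'b': [0/1 + 3/10*3/10, 0/1 + 3/10*1/2) = [9/100, 3/20)
  'a': [0/1 + 3/10*1/2, 0/1 + 3/10*7/10) = [3/20, 21/100) <- contains code 219/1250
  'e': [0/1 + 3/10*7/10, 0/1 + 3/10*1/1) = [21/100, 3/10)
  emit 'a', narrow to [3/20, 21/100)
Step 3: interval [3/20, 21/100), width = 21/100 - 3/20 = 3/50
  'd': [3/20 + 3/50*0/1, 3/20 + 3/50*3/10) = [3/20, 21/125)
  'b': [3/20 + 3/50*3/10, 3/20 + 3/50*1/2) = [21/125, 9/50) <- contains code 219/1250
  'a': [3/20 + 3/50*1/2, 3/20 + 3/50*7/10) = [9/50, 24/125)
  'e': [3/20 + 3/50*7/10, 3/20 + 3/50*1/1) = [24/125, 21/100)
  emit 'b', narrow to [21/125, 9/50)
Step 4: interval [21/125, 9/50), width = 9/50 - 21/125 = 3/250
  'd': [21/125 + 3/250*0/1, 21/125 + 3/250*3/10) = [21/125, 429/2500)
  'b': [21/125 + 3/250*3/10, 21/125 + 3/250*1/2) = [429/2500, 87/500)
  'a': [21/125 + 3/250*1/2, 21/125 + 3/250*7/10) = [87/500, 441/2500) <- contains code 219/1250
  'e': [21/125 + 3/250*7/10, 21/125 + 3/250*1/1) = [441/2500, 9/50)
  emit 'a', narrow to [87/500, 441/2500)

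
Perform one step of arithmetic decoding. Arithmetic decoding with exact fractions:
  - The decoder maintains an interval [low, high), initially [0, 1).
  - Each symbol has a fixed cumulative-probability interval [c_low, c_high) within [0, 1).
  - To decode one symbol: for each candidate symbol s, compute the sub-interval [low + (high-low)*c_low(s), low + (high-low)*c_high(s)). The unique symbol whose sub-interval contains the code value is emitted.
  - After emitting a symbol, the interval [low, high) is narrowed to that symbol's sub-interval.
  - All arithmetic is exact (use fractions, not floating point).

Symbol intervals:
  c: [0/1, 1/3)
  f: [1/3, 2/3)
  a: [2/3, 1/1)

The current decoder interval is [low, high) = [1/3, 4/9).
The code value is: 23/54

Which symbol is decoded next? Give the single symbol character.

Answer: a

Derivation:
Interval width = high − low = 4/9 − 1/3 = 1/9
Scaled code = (code − low) / width = (23/54 − 1/3) / 1/9 = 5/6
  c: [0/1, 1/3) 
  f: [1/3, 2/3) 
  a: [2/3, 1/1) ← scaled code falls here ✓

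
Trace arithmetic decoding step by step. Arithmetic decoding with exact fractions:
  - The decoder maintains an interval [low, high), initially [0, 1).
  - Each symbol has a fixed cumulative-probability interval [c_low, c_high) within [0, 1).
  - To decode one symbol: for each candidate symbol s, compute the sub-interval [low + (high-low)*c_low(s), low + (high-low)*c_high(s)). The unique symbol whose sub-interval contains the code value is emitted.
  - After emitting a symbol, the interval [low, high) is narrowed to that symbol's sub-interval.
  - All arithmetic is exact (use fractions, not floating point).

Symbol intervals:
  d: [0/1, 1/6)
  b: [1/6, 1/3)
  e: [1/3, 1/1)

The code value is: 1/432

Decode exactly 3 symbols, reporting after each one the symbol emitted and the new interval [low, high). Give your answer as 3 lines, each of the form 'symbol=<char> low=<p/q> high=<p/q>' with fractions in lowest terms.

Step 1: interval [0/1, 1/1), width = 1/1 - 0/1 = 1/1
  'd': [0/1 + 1/1*0/1, 0/1 + 1/1*1/6) = [0/1, 1/6) <- contains code 1/432
  'b': [0/1 + 1/1*1/6, 0/1 + 1/1*1/3) = [1/6, 1/3)
  'e': [0/1 + 1/1*1/3, 0/1 + 1/1*1/1) = [1/3, 1/1)
  emit 'd', narrow to [0/1, 1/6)
Step 2: interval [0/1, 1/6), width = 1/6 - 0/1 = 1/6
  'd': [0/1 + 1/6*0/1, 0/1 + 1/6*1/6) = [0/1, 1/36) <- contains code 1/432
  'b': [0/1 + 1/6*1/6, 0/1 + 1/6*1/3) = [1/36, 1/18)
  'e': [0/1 + 1/6*1/3, 0/1 + 1/6*1/1) = [1/18, 1/6)
  emit 'd', narrow to [0/1, 1/36)
Step 3: interval [0/1, 1/36), width = 1/36 - 0/1 = 1/36
  'd': [0/1 + 1/36*0/1, 0/1 + 1/36*1/6) = [0/1, 1/216) <- contains code 1/432
  'b': [0/1 + 1/36*1/6, 0/1 + 1/36*1/3) = [1/216, 1/108)
  'e': [0/1 + 1/36*1/3, 0/1 + 1/36*1/1) = [1/108, 1/36)
  emit 'd', narrow to [0/1, 1/216)

Answer: symbol=d low=0/1 high=1/6
symbol=d low=0/1 high=1/36
symbol=d low=0/1 high=1/216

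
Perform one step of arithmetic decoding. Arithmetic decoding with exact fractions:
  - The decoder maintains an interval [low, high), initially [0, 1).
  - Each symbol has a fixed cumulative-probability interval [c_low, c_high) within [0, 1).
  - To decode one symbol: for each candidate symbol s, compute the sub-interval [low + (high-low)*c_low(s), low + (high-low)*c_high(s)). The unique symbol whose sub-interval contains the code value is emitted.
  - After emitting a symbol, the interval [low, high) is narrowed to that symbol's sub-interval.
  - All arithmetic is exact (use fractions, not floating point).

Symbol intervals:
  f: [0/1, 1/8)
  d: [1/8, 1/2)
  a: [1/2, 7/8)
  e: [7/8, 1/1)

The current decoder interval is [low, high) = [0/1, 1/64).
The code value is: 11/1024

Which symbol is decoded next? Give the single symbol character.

Interval width = high − low = 1/64 − 0/1 = 1/64
Scaled code = (code − low) / width = (11/1024 − 0/1) / 1/64 = 11/16
  f: [0/1, 1/8) 
  d: [1/8, 1/2) 
  a: [1/2, 7/8) ← scaled code falls here ✓
  e: [7/8, 1/1) 

Answer: a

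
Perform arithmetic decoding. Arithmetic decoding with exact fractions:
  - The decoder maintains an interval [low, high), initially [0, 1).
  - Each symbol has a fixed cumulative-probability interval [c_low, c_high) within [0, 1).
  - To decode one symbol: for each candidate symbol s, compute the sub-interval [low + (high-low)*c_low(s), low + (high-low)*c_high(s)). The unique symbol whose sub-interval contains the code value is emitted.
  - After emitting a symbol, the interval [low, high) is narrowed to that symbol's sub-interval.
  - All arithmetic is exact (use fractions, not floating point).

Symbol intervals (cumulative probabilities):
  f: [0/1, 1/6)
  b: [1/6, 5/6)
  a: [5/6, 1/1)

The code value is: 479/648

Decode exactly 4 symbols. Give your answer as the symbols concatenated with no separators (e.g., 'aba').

Step 1: interval [0/1, 1/1), width = 1/1 - 0/1 = 1/1
  'f': [0/1 + 1/1*0/1, 0/1 + 1/1*1/6) = [0/1, 1/6)
  'b': [0/1 + 1/1*1/6, 0/1 + 1/1*5/6) = [1/6, 5/6) <- contains code 479/648
  'a': [0/1 + 1/1*5/6, 0/1 + 1/1*1/1) = [5/6, 1/1)
  emit 'b', narrow to [1/6, 5/6)
Step 2: interval [1/6, 5/6), width = 5/6 - 1/6 = 2/3
  'f': [1/6 + 2/3*0/1, 1/6 + 2/3*1/6) = [1/6, 5/18)
  'b': [1/6 + 2/3*1/6, 1/6 + 2/3*5/6) = [5/18, 13/18)
  'a': [1/6 + 2/3*5/6, 1/6 + 2/3*1/1) = [13/18, 5/6) <- contains code 479/648
  emit 'a', narrow to [13/18, 5/6)
Step 3: interval [13/18, 5/6), width = 5/6 - 13/18 = 1/9
  'f': [13/18 + 1/9*0/1, 13/18 + 1/9*1/6) = [13/18, 20/27) <- contains code 479/648
  'b': [13/18 + 1/9*1/6, 13/18 + 1/9*5/6) = [20/27, 22/27)
  'a': [13/18 + 1/9*5/6, 13/18 + 1/9*1/1) = [22/27, 5/6)
  emit 'f', narrow to [13/18, 20/27)
Step 4: interval [13/18, 20/27), width = 20/27 - 13/18 = 1/54
  'f': [13/18 + 1/54*0/1, 13/18 + 1/54*1/6) = [13/18, 235/324)
  'b': [13/18 + 1/54*1/6, 13/18 + 1/54*5/6) = [235/324, 239/324)
  'a': [13/18 + 1/54*5/6, 13/18 + 1/54*1/1) = [239/324, 20/27) <- contains code 479/648
  emit 'a', narrow to [239/324, 20/27)

Answer: bafa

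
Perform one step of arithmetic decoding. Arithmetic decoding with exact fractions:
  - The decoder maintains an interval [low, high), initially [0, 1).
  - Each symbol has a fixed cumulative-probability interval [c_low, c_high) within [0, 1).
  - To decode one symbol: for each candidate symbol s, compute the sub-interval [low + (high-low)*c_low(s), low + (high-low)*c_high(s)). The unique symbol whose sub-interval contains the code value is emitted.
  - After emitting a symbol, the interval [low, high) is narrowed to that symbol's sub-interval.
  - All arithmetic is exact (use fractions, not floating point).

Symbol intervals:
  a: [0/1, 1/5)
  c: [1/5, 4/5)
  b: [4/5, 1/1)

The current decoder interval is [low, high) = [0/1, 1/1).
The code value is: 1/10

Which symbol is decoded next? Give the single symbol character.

Answer: a

Derivation:
Interval width = high − low = 1/1 − 0/1 = 1/1
Scaled code = (code − low) / width = (1/10 − 0/1) / 1/1 = 1/10
  a: [0/1, 1/5) ← scaled code falls here ✓
  c: [1/5, 4/5) 
  b: [4/5, 1/1) 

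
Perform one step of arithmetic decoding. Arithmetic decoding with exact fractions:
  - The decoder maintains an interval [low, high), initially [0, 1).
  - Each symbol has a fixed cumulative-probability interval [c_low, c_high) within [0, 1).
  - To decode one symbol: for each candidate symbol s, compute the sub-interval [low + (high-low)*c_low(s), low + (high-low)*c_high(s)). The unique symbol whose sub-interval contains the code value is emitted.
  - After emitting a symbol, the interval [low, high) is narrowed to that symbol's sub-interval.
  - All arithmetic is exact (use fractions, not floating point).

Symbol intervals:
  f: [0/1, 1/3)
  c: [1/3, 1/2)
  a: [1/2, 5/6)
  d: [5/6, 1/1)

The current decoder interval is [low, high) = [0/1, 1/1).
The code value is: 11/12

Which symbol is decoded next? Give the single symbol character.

Interval width = high − low = 1/1 − 0/1 = 1/1
Scaled code = (code − low) / width = (11/12 − 0/1) / 1/1 = 11/12
  f: [0/1, 1/3) 
  c: [1/3, 1/2) 
  a: [1/2, 5/6) 
  d: [5/6, 1/1) ← scaled code falls here ✓

Answer: d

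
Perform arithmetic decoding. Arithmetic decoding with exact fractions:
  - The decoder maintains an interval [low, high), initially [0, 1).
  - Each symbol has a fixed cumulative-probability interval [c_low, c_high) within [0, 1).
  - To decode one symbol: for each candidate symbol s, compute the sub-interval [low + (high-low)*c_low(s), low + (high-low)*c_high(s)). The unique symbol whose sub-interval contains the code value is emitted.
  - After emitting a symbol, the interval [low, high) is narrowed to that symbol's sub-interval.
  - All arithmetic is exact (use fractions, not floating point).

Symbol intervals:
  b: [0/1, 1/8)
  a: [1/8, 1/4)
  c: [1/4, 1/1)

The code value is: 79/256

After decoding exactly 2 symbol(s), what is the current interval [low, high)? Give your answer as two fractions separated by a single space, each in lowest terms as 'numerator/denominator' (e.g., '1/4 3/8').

Answer: 1/4 11/32

Derivation:
Step 1: interval [0/1, 1/1), width = 1/1 - 0/1 = 1/1
  'b': [0/1 + 1/1*0/1, 0/1 + 1/1*1/8) = [0/1, 1/8)
  'a': [0/1 + 1/1*1/8, 0/1 + 1/1*1/4) = [1/8, 1/4)
  'c': [0/1 + 1/1*1/4, 0/1 + 1/1*1/1) = [1/4, 1/1) <- contains code 79/256
  emit 'c', narrow to [1/4, 1/1)
Step 2: interval [1/4, 1/1), width = 1/1 - 1/4 = 3/4
  'b': [1/4 + 3/4*0/1, 1/4 + 3/4*1/8) = [1/4, 11/32) <- contains code 79/256
  'a': [1/4 + 3/4*1/8, 1/4 + 3/4*1/4) = [11/32, 7/16)
  'c': [1/4 + 3/4*1/4, 1/4 + 3/4*1/1) = [7/16, 1/1)
  emit 'b', narrow to [1/4, 11/32)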